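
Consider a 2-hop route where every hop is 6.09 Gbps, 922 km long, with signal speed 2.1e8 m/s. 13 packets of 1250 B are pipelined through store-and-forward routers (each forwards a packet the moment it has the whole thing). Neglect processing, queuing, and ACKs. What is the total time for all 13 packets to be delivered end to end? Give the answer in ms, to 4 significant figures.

Per-hop transmission t_tx = L/R = 10000/6090000000 = 0.00164204 ms.
Per-hop propagation t_prop = 922000/210000000 = 4.39048 ms.
Pipeline fill: first packet needs 2·t_tx to clear all hops; remaining 12 packets each add one t_tx.
Total = (2+13-1)·t_tx + 2·t_prop = 14·0.00164204 + 2·4.39048 = 8.804 ms.

8.804 ms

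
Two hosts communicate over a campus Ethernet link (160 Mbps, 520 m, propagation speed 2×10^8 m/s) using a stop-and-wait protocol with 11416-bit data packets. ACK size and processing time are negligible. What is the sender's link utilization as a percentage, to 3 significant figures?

t_tx = L/R = 11416/160000000 = 7.135e-05 s.
t_prop = 520/200000000 = 2.6e-06 s; RTT = 5.2e-06 s.
Cycle = t_tx + RTT = 7.655e-05 s.
Utilization = t_tx / cycle = 7.135e-05/7.655e-05 = 93.2 %.

93.2 %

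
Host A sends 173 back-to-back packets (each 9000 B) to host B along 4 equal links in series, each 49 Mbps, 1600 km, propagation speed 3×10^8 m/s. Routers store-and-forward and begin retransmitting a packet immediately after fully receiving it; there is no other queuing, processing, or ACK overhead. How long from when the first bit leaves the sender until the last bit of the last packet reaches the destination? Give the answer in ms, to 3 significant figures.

280 ms

Per-hop transmission t_tx = L/R = 72000/49000000 = 1.46939 ms.
Per-hop propagation t_prop = 1600000/300000000 = 5.33333 ms.
Pipeline fill: first packet needs 4·t_tx to clear all hops; remaining 172 packets each add one t_tx.
Total = (4+173-1)·t_tx + 4·t_prop = 176·1.46939 + 4·5.33333 = 280 ms.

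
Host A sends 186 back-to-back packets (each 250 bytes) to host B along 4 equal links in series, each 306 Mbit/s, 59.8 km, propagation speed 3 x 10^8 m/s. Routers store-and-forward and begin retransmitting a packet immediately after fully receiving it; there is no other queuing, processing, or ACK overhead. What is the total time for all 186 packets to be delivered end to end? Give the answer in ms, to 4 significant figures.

Per-hop transmission t_tx = L/R = 2000/306000000 = 0.00653595 ms.
Per-hop propagation t_prop = 59800/300000000 = 0.199333 ms.
Pipeline fill: first packet needs 4·t_tx to clear all hops; remaining 185 packets each add one t_tx.
Total = (4+186-1)·t_tx + 4·t_prop = 189·0.00653595 + 4·0.199333 = 2.033 ms.

2.033 ms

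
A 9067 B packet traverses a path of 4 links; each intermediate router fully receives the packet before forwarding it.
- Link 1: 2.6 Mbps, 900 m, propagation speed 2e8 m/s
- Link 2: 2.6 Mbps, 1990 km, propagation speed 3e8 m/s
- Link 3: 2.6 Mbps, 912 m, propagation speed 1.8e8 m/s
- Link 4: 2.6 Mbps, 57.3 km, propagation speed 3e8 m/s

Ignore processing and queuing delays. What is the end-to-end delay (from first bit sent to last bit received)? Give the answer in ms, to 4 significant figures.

L = 9067 × 8 = 72536 bits.
Transmission delay per hop = L/R = 72536/2600000 = 27.8985 ms; 4 hops → 111.594 ms.
Propagation delays (d/s per hop): 0.0045, 6.63333, 0.00506667, 0.191 ms; sum = 6.8339 ms.
End-to-end = 118.4 ms.

118.4 ms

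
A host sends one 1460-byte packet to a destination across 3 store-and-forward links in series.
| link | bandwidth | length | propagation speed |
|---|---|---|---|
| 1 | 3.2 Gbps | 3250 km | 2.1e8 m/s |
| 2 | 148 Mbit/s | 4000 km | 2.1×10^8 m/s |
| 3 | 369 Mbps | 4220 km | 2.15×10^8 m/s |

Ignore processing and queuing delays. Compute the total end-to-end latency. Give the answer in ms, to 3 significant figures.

54.3 ms

L = 1460 × 8 = 11680 bits.
Transmission delays (L/R per hop): 0.00365, 0.0789189, 0.0316531 ms; sum = 0.114222 ms.
Propagation delays (d/s per hop): 15.4762, 19.0476, 19.6279 ms; sum = 54.1517 ms.
End-to-end = 54.3 ms.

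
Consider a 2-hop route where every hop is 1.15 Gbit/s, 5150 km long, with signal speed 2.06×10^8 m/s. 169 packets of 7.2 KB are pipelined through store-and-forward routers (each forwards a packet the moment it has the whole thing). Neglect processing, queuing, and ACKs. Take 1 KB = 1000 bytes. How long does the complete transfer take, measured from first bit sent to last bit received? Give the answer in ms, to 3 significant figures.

58.5 ms

Per-hop transmission t_tx = L/R = 57600/1150000000 = 0.050087 ms.
Per-hop propagation t_prop = 5150000/206000000 = 25 ms.
Pipeline fill: first packet needs 2·t_tx to clear all hops; remaining 168 packets each add one t_tx.
Total = (2+169-1)·t_tx + 2·t_prop = 170·0.050087 + 2·25 = 58.5 ms.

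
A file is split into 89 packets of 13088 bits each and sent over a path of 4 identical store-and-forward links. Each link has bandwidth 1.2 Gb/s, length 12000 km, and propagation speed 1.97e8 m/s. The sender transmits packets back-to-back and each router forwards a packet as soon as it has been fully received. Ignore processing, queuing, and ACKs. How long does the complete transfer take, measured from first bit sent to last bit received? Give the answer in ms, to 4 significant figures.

244.7 ms

Per-hop transmission t_tx = L/R = 13088/1200000000 = 0.0109067 ms.
Per-hop propagation t_prop = 12000000/197000000 = 60.9137 ms.
Pipeline fill: first packet needs 4·t_tx to clear all hops; remaining 88 packets each add one t_tx.
Total = (4+89-1)·t_tx + 4·t_prop = 92·0.0109067 + 4·60.9137 = 244.7 ms.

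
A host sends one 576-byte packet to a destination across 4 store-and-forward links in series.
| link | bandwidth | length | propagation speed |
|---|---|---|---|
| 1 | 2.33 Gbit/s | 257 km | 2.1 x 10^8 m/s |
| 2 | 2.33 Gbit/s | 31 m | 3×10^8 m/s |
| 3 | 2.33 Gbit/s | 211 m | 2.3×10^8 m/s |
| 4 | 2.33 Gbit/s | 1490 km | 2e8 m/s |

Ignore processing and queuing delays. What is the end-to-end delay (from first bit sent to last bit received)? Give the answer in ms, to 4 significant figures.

L = 576 × 8 = 4608 bits.
Transmission delay per hop = L/R = 4608/2330000000 = 0.00197768 ms; 4 hops → 0.00791073 ms.
Propagation delays (d/s per hop): 1.22381, 0.000103333, 0.000917391, 7.45 ms; sum = 8.67483 ms.
End-to-end = 8.683 ms.

8.683 ms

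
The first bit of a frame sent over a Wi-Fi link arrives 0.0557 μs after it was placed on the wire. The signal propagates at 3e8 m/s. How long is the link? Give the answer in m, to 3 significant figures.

16.7 m

d = s × t_prop = 300000000 × 5.57e-08 = 16.7 m.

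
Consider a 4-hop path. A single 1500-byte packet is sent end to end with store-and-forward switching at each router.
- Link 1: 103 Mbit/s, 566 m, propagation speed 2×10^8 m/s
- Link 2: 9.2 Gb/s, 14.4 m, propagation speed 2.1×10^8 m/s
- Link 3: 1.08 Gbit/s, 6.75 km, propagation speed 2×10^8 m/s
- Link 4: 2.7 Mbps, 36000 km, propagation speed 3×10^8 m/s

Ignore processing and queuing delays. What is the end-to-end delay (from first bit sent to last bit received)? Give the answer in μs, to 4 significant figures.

L = 1500 × 8 = 12000 bits.
Transmission delays (L/R per hop): 116.505, 1.30435, 11.1111, 4444.44 μs; sum = 4573.36 μs.
Propagation delays (d/s per hop): 2.83, 0.0685714, 33.75, 120000 μs; sum = 120037 μs.
End-to-end = 124600 μs.

124600 μs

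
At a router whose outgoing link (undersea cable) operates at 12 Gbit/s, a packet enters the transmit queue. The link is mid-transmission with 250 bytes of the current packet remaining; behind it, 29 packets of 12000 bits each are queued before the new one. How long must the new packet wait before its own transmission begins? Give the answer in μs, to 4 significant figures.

Each queued packet: L/R = 12000/12000000000 = 1 μs.
29 queued → 29 μs.
Plus remaining 2000 bits of current packet: 0.166667 μs.
Queuing delay = 29.17 μs.

29.17 μs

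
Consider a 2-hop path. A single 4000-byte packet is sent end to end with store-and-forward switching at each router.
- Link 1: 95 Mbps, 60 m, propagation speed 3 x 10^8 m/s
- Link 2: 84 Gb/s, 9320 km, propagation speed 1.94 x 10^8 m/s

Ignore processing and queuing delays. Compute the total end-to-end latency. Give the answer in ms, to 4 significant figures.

48.38 ms

L = 4000 × 8 = 32000 bits.
Transmission delays (L/R per hop): 0.336842, 0.000380952 ms; sum = 0.337223 ms.
Propagation delays (d/s per hop): 0.0002, 48.0412 ms; sum = 48.0414 ms.
End-to-end = 48.38 ms.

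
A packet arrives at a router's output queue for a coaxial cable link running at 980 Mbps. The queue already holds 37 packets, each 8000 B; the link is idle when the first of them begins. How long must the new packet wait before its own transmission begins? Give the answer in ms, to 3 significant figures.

2.42 ms

Each queued packet: L/R = 64000/980000000 = 0.0653061 ms.
37 queued → 2.41633 ms.
Queuing delay = 2.42 ms.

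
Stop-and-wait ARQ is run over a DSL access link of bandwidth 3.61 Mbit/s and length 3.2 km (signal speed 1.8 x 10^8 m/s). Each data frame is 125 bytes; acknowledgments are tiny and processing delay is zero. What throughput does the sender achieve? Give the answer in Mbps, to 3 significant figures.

3.20 Mbps

t_tx = L/R = 1000/3610000 = 0.000277008 s.
t_prop = 3200/180000000 = 1.77778e-05 s; RTT = 3.55556e-05 s.
Cycle = t_tx + RTT = 0.000312564 s.
Throughput = L / cycle = 1000 / 0.000312564 = 3.20 Mbps.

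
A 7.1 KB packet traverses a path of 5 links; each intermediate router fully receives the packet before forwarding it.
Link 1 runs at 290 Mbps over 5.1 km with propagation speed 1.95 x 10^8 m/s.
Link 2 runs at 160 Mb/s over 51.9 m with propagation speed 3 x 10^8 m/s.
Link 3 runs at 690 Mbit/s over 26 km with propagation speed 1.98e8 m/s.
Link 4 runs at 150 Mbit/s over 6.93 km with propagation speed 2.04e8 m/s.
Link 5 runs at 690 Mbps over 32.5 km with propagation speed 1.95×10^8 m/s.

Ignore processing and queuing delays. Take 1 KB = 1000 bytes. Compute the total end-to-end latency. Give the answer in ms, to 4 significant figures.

1.452 ms

L = 56800 bits.
Transmission delays (L/R per hop): 0.195862, 0.355, 0.0823188, 0.378667, 0.0823188 ms; sum = 1.09417 ms.
Propagation delays (d/s per hop): 0.0261538, 0.000173, 0.131313, 0.0339706, 0.166667 ms; sum = 0.358277 ms.
End-to-end = 1.452 ms.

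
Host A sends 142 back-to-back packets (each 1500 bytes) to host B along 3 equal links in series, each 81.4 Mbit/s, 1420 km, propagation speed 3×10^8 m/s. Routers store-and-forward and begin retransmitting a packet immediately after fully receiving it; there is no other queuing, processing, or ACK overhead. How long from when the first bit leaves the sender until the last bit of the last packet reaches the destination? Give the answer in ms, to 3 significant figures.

35.4 ms

Per-hop transmission t_tx = L/R = 12000/81400000 = 0.14742 ms.
Per-hop propagation t_prop = 1420000/300000000 = 4.73333 ms.
Pipeline fill: first packet needs 3·t_tx to clear all hops; remaining 141 packets each add one t_tx.
Total = (3+142-1)·t_tx + 3·t_prop = 144·0.14742 + 3·4.73333 = 35.4 ms.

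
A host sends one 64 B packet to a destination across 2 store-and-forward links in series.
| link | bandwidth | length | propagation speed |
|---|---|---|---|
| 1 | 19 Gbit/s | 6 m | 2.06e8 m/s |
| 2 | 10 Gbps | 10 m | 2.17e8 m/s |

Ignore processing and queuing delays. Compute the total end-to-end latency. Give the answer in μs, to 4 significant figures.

L = 64 × 8 = 512 bits.
Transmission delays (L/R per hop): 0.0269474, 0.0512 μs; sum = 0.0781474 μs.
Propagation delays (d/s per hop): 0.0291262, 0.0460829 μs; sum = 0.0752092 μs.
End-to-end = 0.1534 μs.

0.1534 μs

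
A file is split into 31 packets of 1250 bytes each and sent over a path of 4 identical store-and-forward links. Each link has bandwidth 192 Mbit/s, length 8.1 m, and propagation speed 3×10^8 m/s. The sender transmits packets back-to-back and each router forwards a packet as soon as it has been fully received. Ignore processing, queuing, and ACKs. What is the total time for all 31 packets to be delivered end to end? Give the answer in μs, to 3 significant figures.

Per-hop transmission t_tx = L/R = 10000/192000000 = 52.0833 μs.
Per-hop propagation t_prop = 8.1/300000000 = 0.027 μs.
Pipeline fill: first packet needs 4·t_tx to clear all hops; remaining 30 packets each add one t_tx.
Total = (4+31-1)·t_tx + 4·t_prop = 34·52.0833 + 4·0.027 = 1770 μs.

1770 μs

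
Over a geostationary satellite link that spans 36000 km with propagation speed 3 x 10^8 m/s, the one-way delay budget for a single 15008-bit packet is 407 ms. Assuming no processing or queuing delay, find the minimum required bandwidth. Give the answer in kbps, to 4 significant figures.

Propagation delay = 36000000 / 300000000 = 120 ms.
Transmission budget = 407 − 120 = 287 ms.
R ≥ L / t_tx = 15008 bits / 0.287 s = 52.29 kbps.

52.29 kbps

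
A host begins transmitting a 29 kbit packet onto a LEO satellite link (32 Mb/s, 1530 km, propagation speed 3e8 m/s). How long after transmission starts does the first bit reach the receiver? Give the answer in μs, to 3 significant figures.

First bit experiences only propagation delay: d/s = 1530000/300000000 = 5100 μs.

5100 μs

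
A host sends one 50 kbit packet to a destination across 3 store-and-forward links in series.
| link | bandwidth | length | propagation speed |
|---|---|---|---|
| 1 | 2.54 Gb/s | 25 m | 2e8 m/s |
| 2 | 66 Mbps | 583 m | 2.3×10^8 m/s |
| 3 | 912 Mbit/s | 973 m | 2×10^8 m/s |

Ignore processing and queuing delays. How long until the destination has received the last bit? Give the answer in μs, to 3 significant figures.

840 μs

L = 50000 bits.
Transmission delays (L/R per hop): 19.685, 757.576, 54.8246 μs; sum = 832.085 μs.
Propagation delays (d/s per hop): 0.125, 2.53478, 4.865 μs; sum = 7.52478 μs.
End-to-end = 840 μs.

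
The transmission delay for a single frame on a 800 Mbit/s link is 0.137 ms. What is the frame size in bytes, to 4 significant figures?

13700 bytes

L = R × t_tx = 800000000 b/s × 0.000137 s = 109600 bits.
In bytes: 109600 / 8 = 13700 bytes.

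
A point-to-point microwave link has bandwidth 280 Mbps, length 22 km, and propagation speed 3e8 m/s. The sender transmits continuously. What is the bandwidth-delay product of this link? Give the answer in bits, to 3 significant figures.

Propagation delay = 22000 / 300000000 = 7.33333e-05 s.
BDP = R × t_prop = 280000000 × 7.33333e-05 = 20533.3 bits.

20500 bits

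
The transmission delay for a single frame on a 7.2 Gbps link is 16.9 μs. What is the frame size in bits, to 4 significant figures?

L = R × t_tx = 7200000000 b/s × 1.69e-05 s = 121680 bits.

121700 bits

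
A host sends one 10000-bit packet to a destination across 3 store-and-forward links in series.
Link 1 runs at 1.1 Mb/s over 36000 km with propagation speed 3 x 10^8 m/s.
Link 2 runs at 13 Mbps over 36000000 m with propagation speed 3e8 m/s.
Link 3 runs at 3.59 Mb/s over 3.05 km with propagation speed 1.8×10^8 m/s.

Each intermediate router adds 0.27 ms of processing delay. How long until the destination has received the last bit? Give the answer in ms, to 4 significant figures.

Transmission delays (L/R per hop): 9.09091, 0.769231, 2.78552 ms; sum = 12.6457 ms.
Propagation delays (d/s per hop): 120, 120, 0.0169444 ms; sum = 240.017 ms.
Processing at 2 router(s): 2 × 0.27 ms = 0.54 ms.
End-to-end = 253.2 ms.

253.2 ms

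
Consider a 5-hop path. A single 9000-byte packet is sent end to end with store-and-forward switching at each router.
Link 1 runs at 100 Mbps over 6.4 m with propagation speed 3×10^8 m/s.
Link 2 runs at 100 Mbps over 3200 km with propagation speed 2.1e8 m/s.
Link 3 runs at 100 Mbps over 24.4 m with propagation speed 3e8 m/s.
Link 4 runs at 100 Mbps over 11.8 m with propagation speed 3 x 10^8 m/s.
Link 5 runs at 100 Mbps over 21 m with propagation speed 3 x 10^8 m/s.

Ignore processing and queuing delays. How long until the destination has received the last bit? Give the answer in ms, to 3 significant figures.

18.8 ms

L = 9000 × 8 = 72000 bits.
Transmission delay per hop = L/R = 72000/100000000 = 0.72 ms; 5 hops → 3.6 ms.
Propagation delays (d/s per hop): 2.13333e-05, 15.2381, 8.13333e-05, 3.93333e-05, 7e-05 ms; sum = 15.2383 ms.
End-to-end = 18.8 ms.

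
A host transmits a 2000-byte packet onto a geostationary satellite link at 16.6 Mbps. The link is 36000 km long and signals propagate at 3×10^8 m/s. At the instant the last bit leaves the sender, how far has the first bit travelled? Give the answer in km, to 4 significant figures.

t_tx = L/R = 16000/1.66e+07 = 0.000963855 s.
Distance = s × t_tx = 300000000 × 0.000963855 = 289.2 km.

289.2 km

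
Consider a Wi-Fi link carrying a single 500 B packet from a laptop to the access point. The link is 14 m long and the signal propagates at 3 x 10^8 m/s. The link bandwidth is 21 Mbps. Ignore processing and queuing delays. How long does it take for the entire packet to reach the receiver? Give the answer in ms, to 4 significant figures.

0.1905 ms

L = 500 × 8 = 4000 bits.
Transmission delay = L/R = 4000 / 21000000 = 0.190476 ms.
Propagation delay = d/s = 14 m / 300000000 m/s = 4.66667e-05 ms.
Total = 0.1905 ms.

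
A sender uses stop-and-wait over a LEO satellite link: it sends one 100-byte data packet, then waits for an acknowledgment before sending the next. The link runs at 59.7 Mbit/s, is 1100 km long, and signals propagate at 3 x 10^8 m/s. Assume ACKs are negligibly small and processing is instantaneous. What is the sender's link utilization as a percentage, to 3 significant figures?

0.182 %

t_tx = L/R = 800/59700000 = 1.34003e-05 s.
t_prop = 1100000/300000000 = 0.00366667 s; RTT = 0.00733333 s.
Cycle = t_tx + RTT = 0.00734673 s.
Utilization = t_tx / cycle = 1.34003e-05/0.00734673 = 0.182 %.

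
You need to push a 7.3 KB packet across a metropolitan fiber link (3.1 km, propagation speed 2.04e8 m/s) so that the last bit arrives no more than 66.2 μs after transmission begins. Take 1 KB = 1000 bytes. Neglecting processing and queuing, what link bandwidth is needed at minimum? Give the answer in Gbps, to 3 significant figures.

1.15 Gbps

L = 58400 bits.
Propagation delay = 3100 / 204000000 = 15.1961 μs.
Transmission budget = 66.2 − 15.1961 = 51.0039 μs.
R ≥ L / t_tx = 58400 bits / 5.10039e-05 s = 1.15 Gbps.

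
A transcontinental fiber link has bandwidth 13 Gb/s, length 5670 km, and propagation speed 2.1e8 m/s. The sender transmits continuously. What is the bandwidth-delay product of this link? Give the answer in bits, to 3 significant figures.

Propagation delay = 5670000 / 210000000 = 0.027 s.
BDP = R × t_prop = 13000000000 × 0.027 = 351000000 bits.

351000000 bits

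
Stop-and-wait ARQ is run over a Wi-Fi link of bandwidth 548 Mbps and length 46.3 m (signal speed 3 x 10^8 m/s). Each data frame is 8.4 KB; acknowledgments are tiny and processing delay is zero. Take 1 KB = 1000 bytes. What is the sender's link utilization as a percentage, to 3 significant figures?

t_tx = L/R = 67200/548000000 = 0.000122628 s.
t_prop = 46.3/300000000 = 1.54333e-07 s; RTT = 3.08667e-07 s.
Cycle = t_tx + RTT = 0.000122936 s.
Utilization = t_tx / cycle = 0.000122628/0.000122936 = 99.7 %.

99.7 %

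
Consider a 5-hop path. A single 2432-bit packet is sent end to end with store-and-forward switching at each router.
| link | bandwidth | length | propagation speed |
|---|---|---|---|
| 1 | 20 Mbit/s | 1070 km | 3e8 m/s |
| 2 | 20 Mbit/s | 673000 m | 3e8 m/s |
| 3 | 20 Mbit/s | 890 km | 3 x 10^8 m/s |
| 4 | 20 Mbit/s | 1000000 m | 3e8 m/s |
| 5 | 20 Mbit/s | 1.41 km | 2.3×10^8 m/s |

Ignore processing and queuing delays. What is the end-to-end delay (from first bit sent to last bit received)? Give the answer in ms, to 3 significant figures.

12.7 ms

Transmission delay per hop = L/R = 2432/20000000 = 0.1216 ms; 5 hops → 0.608 ms.
Propagation delays (d/s per hop): 3.56667, 2.24333, 2.96667, 3.33333, 0.00613043 ms; sum = 12.1161 ms.
End-to-end = 12.7 ms.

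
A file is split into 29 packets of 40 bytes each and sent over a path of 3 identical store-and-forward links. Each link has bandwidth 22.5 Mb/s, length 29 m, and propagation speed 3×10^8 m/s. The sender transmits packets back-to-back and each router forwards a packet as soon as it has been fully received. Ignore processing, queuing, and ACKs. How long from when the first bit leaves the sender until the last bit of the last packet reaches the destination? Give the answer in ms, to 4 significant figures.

0.4412 ms

Per-hop transmission t_tx = L/R = 320/22500000 = 0.0142222 ms.
Per-hop propagation t_prop = 29/300000000 = 9.66667e-05 ms.
Pipeline fill: first packet needs 3·t_tx to clear all hops; remaining 28 packets each add one t_tx.
Total = (3+29-1)·t_tx + 3·t_prop = 31·0.0142222 + 3·9.66667e-05 = 0.4412 ms.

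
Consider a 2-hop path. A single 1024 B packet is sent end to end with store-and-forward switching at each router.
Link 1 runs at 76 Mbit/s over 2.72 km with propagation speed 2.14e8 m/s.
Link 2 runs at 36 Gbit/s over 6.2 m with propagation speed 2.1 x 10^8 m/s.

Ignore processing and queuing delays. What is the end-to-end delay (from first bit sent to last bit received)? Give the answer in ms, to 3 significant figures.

0.121 ms

L = 1024 × 8 = 8192 bits.
Transmission delays (L/R per hop): 0.107789, 0.000227556 ms; sum = 0.108017 ms.
Propagation delays (d/s per hop): 0.0127103, 2.95238e-05 ms; sum = 0.0127398 ms.
End-to-end = 0.121 ms.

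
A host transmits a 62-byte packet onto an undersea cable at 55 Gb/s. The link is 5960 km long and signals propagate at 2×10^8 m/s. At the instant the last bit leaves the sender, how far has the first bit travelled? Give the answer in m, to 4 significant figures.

t_tx = L/R = 496/55000000000 = 9.01818e-09 s.
Distance = s × t_tx = 200000000 × 9.01818e-09 = 1.804 m.

1.804 m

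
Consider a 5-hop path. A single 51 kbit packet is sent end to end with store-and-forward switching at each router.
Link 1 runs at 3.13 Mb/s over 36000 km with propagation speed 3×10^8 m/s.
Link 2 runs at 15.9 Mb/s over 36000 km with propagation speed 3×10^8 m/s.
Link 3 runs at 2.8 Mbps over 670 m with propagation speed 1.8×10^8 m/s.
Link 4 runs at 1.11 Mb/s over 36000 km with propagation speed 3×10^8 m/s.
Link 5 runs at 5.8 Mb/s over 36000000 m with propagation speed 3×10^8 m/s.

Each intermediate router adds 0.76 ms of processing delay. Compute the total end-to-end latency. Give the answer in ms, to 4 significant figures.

L = 51000 bits.
Transmission delays (L/R per hop): 16.2939, 3.20755, 18.2143, 45.9459, 8.7931 ms; sum = 92.4548 ms.
Propagation delays (d/s per hop): 120, 120, 0.00372222, 120, 120 ms; sum = 480.004 ms.
Processing at 4 router(s): 4 × 0.76 ms = 3.04 ms.
End-to-end = 575.5 ms.

575.5 ms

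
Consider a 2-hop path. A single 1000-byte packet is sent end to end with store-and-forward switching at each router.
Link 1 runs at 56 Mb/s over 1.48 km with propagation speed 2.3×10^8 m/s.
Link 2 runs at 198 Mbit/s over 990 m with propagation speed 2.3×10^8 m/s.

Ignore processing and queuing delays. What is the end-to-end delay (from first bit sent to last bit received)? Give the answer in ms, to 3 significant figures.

0.194 ms

L = 1000 × 8 = 8000 bits.
Transmission delays (L/R per hop): 0.142857, 0.040404 ms; sum = 0.183261 ms.
Propagation delays (d/s per hop): 0.00643478, 0.00430435 ms; sum = 0.0107391 ms.
End-to-end = 0.194 ms.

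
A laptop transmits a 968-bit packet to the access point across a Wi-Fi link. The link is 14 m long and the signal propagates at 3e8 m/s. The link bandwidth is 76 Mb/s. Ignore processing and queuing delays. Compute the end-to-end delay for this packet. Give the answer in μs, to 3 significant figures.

12.8 μs

Transmission delay = L/R = 968 / 76000000 = 12.7368 μs.
Propagation delay = d/s = 14 m / 300000000 m/s = 0.0466667 μs.
Total = 12.8 μs.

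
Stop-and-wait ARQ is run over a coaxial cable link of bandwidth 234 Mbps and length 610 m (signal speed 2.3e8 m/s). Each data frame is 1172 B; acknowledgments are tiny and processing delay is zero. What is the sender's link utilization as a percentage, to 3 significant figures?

t_tx = L/R = 9376/234000000 = 4.00684e-05 s.
t_prop = 610/2.3e+08 = 2.65217e-06 s; RTT = 5.30435e-06 s.
Cycle = t_tx + RTT = 4.53727e-05 s.
Utilization = t_tx / cycle = 4.00684e-05/4.53727e-05 = 88.3 %.

88.3 %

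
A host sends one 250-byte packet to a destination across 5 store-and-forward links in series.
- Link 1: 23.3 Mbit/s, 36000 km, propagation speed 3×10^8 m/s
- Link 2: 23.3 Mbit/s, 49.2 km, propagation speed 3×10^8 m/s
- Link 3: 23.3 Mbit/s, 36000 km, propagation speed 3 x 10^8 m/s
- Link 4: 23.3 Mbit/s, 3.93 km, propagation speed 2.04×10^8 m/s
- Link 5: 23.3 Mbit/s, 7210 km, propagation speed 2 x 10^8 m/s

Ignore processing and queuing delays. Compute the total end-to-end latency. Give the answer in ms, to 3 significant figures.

L = 250 × 8 = 2000 bits.
Transmission delay per hop = L/R = 2000/23300000 = 0.0858369 ms; 5 hops → 0.429185 ms.
Propagation delays (d/s per hop): 120, 0.164, 120, 0.0192647, 36.05 ms; sum = 276.233 ms.
End-to-end = 277 ms.

277 ms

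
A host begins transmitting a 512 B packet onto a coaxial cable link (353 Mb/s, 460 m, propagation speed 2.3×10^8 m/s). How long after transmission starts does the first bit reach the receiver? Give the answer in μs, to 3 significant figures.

2.00 μs

First bit experiences only propagation delay: d/s = 460/2.3e+08 = 2.00 μs.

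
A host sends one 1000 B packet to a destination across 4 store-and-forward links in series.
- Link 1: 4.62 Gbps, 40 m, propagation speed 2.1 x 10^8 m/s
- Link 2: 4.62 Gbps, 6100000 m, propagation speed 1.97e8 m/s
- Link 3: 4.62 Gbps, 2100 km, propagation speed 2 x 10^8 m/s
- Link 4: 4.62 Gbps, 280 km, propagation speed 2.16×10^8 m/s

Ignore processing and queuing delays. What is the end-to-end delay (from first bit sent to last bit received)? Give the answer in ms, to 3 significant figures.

42.8 ms

L = 1000 × 8 = 8000 bits.
Transmission delay per hop = L/R = 8000/4620000000 = 0.0017316 ms; 4 hops → 0.00692641 ms.
Propagation delays (d/s per hop): 0.000190476, 30.9645, 10.5, 1.2963 ms; sum = 42.761 ms.
End-to-end = 42.8 ms.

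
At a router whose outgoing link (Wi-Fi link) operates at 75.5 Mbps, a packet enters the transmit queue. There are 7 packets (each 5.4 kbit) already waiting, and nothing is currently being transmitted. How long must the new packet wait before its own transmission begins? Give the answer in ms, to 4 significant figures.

0.5007 ms

Each queued packet: L/R = 5400/75500000 = 0.0715232 ms.
7 queued → 0.500662 ms.
Queuing delay = 0.5007 ms.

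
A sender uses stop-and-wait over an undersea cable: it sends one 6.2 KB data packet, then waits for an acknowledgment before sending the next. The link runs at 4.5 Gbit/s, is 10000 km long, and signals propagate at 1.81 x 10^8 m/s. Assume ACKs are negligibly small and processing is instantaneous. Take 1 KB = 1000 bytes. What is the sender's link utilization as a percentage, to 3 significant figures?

t_tx = L/R = 49600/4500000000 = 1.10222e-05 s.
t_prop = 10000000/181000000 = 0.0552486 s; RTT = 0.110497 s.
Cycle = t_tx + RTT = 0.110508 s.
Utilization = t_tx / cycle = 1.10222e-05/0.110508 = 0.00997 %.

0.00997 %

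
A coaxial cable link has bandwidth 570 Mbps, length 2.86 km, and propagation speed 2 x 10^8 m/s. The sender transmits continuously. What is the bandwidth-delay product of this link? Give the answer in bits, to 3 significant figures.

8150 bits

Propagation delay = 2860 / 200000000 = 1.43e-05 s.
BDP = R × t_prop = 570000000 × 1.43e-05 = 8151 bits.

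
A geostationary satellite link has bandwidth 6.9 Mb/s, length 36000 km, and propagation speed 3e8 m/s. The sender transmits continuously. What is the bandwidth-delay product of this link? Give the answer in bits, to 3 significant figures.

Propagation delay = 36000000 / 300000000 = 0.12 s.
BDP = R × t_prop = 6900000 × 0.12 = 828000 bits.

828000 bits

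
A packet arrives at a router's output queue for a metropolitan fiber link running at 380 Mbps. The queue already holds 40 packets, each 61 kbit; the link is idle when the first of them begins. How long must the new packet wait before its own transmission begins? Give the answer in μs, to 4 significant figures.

Each queued packet: L/R = 61000/380000000 = 160.526 μs.
40 queued → 6421.05 μs.
Queuing delay = 6421 μs.

6421 μs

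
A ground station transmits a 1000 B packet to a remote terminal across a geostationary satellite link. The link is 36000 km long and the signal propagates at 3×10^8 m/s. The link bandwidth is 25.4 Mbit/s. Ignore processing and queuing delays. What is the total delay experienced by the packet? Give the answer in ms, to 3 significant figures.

120 ms

L = 1000 × 8 = 8000 bits.
Transmission delay = L/R = 8000 / 25400000 = 0.314961 ms.
Propagation delay = d/s = 36000000 m / 300000000 m/s = 120 ms.
Total = 120 ms.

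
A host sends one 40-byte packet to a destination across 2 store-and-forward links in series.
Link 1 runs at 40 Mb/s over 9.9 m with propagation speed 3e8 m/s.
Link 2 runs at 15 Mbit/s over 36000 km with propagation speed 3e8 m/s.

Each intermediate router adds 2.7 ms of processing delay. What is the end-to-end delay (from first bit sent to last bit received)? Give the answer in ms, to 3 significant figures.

123 ms

L = 40 × 8 = 320 bits.
Transmission delays (L/R per hop): 0.008, 0.0213333 ms; sum = 0.0293333 ms.
Propagation delays (d/s per hop): 3.3e-05, 120 ms; sum = 120 ms.
Processing at 1 router(s): 1 × 2.7 ms = 2.7 ms.
End-to-end = 123 ms.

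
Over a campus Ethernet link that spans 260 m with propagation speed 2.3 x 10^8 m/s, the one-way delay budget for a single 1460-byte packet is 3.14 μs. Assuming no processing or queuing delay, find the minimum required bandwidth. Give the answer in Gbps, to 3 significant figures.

L = 11680 bits.
Propagation delay = 260 / 2.3e+08 = 1.13043 μs.
Transmission budget = 3.14 − 1.13043 = 2.00957 μs.
R ≥ L / t_tx = 11680 bits / 2.00957e-06 s = 5.81 Gbps.

5.81 Gbps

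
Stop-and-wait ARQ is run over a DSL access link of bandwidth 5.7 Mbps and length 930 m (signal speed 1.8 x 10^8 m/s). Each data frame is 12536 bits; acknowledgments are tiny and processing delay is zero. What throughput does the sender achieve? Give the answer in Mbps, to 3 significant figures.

t_tx = L/R = 12536/5700000 = 0.0021993 s.
t_prop = 930/180000000 = 5.16667e-06 s; RTT = 1.03333e-05 s.
Cycle = t_tx + RTT = 0.00220963 s.
Throughput = L / cycle = 12536 / 0.00220963 = 5.67 Mbps.

5.67 Mbps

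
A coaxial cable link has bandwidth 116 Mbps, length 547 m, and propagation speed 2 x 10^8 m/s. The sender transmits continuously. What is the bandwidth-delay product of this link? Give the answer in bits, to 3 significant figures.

Propagation delay = 547 / 200000000 = 2.735e-06 s.
BDP = R × t_prop = 116000000 × 2.735e-06 = 317.26 bits.

317 bits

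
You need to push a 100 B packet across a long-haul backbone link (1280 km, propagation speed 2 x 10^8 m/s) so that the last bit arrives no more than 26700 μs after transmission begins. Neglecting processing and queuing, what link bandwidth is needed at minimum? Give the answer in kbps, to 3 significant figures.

39.4 kbps

L = 800 bits.
Propagation delay = 1280000 / 200000000 = 6400 μs.
Transmission budget = 26700 − 6400 = 20300 μs.
R ≥ L / t_tx = 800 bits / 0.0203 s = 39.4 kbps.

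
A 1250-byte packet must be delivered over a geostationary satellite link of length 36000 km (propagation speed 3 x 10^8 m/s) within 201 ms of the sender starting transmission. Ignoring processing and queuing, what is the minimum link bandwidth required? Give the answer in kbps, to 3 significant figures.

L = 10000 bits.
Propagation delay = 36000000 / 300000000 = 120 ms.
Transmission budget = 201 − 120 = 81 ms.
R ≥ L / t_tx = 10000 bits / 0.081 s = 123 kbps.

123 kbps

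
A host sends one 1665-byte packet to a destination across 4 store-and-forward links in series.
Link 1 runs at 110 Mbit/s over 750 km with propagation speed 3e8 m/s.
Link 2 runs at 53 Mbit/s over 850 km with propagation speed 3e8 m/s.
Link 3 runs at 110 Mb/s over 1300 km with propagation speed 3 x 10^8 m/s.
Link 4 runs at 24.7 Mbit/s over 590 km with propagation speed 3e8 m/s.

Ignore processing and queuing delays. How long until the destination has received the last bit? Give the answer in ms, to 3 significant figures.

12.7 ms

L = 1665 × 8 = 13320 bits.
Transmission delays (L/R per hop): 0.121091, 0.251321, 0.121091, 0.539271 ms; sum = 1.03277 ms.
Propagation delays (d/s per hop): 2.5, 2.83333, 4.33333, 1.96667 ms; sum = 11.6333 ms.
End-to-end = 12.7 ms.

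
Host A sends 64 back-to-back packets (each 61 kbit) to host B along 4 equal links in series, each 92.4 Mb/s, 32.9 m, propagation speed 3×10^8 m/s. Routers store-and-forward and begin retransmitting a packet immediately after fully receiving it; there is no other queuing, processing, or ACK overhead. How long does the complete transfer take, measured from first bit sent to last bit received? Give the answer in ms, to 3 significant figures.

44.2 ms

Per-hop transmission t_tx = L/R = 61000/92400000 = 0.660173 ms.
Per-hop propagation t_prop = 32.9/300000000 = 0.000109667 ms.
Pipeline fill: first packet needs 4·t_tx to clear all hops; remaining 63 packets each add one t_tx.
Total = (4+64-1)·t_tx + 4·t_prop = 67·0.660173 + 4·0.000109667 = 44.2 ms.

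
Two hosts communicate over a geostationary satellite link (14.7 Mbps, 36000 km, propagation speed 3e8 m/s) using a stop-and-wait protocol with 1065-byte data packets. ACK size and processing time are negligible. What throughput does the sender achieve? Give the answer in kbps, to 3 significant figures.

t_tx = L/R = 8520/14700000 = 0.000579592 s.
t_prop = 36000000/300000000 = 0.12 s; RTT = 0.24 s.
Cycle = t_tx + RTT = 0.24058 s.
Throughput = L / cycle = 8520 / 0.24058 = 35.4 kbps.

35.4 kbps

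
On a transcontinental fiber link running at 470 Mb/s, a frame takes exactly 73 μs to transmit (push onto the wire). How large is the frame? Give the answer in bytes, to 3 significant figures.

4290 bytes

L = R × t_tx = 470000000 b/s × 7.3e-05 s = 34310 bits.
In bytes: 34310 / 8 = 4290 bytes.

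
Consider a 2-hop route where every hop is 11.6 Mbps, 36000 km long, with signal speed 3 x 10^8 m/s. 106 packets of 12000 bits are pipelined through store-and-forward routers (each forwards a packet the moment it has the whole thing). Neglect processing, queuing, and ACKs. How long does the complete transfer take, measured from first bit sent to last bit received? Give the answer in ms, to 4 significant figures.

350.7 ms

Per-hop transmission t_tx = L/R = 12000/11600000 = 1.03448 ms.
Per-hop propagation t_prop = 36000000/300000000 = 120 ms.
Pipeline fill: first packet needs 2·t_tx to clear all hops; remaining 105 packets each add one t_tx.
Total = (2+106-1)·t_tx + 2·t_prop = 107·1.03448 + 2·120 = 350.7 ms.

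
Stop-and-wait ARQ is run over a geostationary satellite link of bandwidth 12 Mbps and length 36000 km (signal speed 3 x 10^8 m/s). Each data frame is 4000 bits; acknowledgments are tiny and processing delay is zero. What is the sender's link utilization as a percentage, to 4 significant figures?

0.1387 %

t_tx = L/R = 4000/12000000 = 0.000333333 s.
t_prop = 36000000/300000000 = 0.12 s; RTT = 0.24 s.
Cycle = t_tx + RTT = 0.240333 s.
Utilization = t_tx / cycle = 0.000333333/0.240333 = 0.1387 %.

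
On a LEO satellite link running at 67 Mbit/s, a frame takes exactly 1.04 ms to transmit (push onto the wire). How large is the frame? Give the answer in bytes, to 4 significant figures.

8710 bytes

L = R × t_tx = 67000000 b/s × 0.00104 s = 69680 bits.
In bytes: 69680 / 8 = 8710 bytes.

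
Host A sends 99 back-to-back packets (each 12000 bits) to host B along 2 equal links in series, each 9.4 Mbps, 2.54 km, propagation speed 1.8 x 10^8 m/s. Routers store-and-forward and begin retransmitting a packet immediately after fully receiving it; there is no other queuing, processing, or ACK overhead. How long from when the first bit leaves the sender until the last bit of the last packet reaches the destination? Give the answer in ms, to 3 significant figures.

128 ms

Per-hop transmission t_tx = L/R = 12000/9400000 = 1.2766 ms.
Per-hop propagation t_prop = 2540/180000000 = 0.0141111 ms.
Pipeline fill: first packet needs 2·t_tx to clear all hops; remaining 98 packets each add one t_tx.
Total = (2+99-1)·t_tx + 2·t_prop = 100·1.2766 + 2·0.0141111 = 128 ms.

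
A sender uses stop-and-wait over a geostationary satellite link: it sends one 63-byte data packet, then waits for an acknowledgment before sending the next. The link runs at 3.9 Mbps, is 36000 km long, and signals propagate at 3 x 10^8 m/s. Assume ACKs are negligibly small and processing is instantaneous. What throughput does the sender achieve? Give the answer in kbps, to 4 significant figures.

2.099 kbps

t_tx = L/R = 504/3900000 = 0.000129231 s.
t_prop = 36000000/300000000 = 0.12 s; RTT = 0.24 s.
Cycle = t_tx + RTT = 0.240129 s.
Throughput = L / cycle = 504 / 0.240129 = 2.099 kbps.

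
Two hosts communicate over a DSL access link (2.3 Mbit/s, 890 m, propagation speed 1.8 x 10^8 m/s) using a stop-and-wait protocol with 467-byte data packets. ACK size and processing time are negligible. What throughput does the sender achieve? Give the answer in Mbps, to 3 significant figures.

t_tx = L/R = 3736/2300000 = 0.00162435 s.
t_prop = 890/180000000 = 4.94444e-06 s; RTT = 9.88889e-06 s.
Cycle = t_tx + RTT = 0.00163424 s.
Throughput = L / cycle = 3736 / 0.00163424 = 2.29 Mbps.

2.29 Mbps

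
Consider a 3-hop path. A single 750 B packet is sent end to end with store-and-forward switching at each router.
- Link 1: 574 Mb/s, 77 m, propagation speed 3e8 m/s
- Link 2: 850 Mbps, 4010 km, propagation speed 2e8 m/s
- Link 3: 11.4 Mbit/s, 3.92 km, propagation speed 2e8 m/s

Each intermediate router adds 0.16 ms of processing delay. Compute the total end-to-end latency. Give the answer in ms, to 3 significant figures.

20.9 ms

L = 750 × 8 = 6000 bits.
Transmission delays (L/R per hop): 0.010453, 0.00705882, 0.526316 ms; sum = 0.543828 ms.
Propagation delays (d/s per hop): 0.000256667, 20.05, 0.0196 ms; sum = 20.0699 ms.
Processing at 2 router(s): 2 × 0.16 ms = 0.32 ms.
End-to-end = 20.9 ms.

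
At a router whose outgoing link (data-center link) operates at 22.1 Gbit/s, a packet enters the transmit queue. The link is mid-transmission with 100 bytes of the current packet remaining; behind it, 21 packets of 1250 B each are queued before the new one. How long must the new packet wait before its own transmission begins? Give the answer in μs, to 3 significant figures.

Each queued packet: L/R = 10000/22100000000 = 0.452489 μs.
21 queued → 9.50226 μs.
Plus remaining 800 bits of current packet: 0.0361991 μs.
Queuing delay = 9.54 μs.

9.54 μs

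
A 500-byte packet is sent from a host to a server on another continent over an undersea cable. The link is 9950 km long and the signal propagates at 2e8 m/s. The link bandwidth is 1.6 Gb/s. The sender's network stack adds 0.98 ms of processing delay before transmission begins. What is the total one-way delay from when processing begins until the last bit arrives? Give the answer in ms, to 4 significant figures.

50.73 ms

L = 500 × 8 = 4000 bits.
Transmission delay = L/R = 4000 / 1600000000 = 0.0025 ms.
Propagation delay = d/s = 9950000 m / 200000000 m/s = 49.75 ms.
Plus processing delay 0.98 ms = 0.98 ms.
Total = 50.73 ms.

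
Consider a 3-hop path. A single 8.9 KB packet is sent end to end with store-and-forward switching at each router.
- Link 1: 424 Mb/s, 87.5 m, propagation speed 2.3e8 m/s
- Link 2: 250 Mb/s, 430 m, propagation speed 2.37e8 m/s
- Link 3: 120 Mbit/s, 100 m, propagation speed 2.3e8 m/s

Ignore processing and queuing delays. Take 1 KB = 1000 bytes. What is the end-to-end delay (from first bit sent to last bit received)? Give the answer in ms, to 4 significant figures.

1.049 ms

L = 71200 bits.
Transmission delays (L/R per hop): 0.167925, 0.2848, 0.593333 ms; sum = 1.04606 ms.
Propagation delays (d/s per hop): 0.000380435, 0.00181435, 0.000434783 ms; sum = 0.00262956 ms.
End-to-end = 1.049 ms.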